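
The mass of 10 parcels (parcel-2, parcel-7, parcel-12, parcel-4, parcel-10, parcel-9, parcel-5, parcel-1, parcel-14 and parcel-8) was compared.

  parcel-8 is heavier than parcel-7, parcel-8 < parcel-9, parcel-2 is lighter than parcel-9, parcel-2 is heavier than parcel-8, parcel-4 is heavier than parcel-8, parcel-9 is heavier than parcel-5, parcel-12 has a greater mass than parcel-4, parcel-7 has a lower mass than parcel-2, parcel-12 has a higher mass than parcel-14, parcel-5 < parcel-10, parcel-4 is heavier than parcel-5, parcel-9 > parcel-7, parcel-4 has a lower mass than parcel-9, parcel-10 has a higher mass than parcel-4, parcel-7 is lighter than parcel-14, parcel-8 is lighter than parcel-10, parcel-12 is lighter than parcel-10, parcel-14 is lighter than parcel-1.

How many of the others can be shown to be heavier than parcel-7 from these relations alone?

8

The elements the relations force above parcel-7 are parcel-8, parcel-2, parcel-14, parcel-1, parcel-4, parcel-9, parcel-12, parcel-10 — no chain reaches any other.
That is 8.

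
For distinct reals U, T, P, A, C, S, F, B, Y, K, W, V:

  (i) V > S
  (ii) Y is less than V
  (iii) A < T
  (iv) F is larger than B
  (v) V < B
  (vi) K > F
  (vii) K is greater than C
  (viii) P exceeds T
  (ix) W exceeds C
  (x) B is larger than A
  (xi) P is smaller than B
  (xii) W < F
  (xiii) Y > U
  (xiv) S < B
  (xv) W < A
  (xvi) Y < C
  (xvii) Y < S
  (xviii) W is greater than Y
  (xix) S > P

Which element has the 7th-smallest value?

The consecutive relations fix a unique order: U < Y < C < W < A < T < P < S < V < B < F < K.
The 7th smallest is P.

P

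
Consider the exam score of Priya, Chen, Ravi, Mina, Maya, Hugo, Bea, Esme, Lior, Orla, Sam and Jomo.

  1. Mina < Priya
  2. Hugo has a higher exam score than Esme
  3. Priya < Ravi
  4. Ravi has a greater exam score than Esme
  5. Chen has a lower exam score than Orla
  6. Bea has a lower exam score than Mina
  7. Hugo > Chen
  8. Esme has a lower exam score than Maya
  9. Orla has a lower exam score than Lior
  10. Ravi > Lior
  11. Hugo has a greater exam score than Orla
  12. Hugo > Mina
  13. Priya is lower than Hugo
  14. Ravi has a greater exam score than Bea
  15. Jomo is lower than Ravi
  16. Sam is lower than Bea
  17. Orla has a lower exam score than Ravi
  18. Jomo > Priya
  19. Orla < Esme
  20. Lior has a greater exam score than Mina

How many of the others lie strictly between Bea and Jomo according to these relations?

2

The relations place Bea below Jomo. An element lies strictly between them when it is forced above Bea and also forced below Jomo.
Above Bea: {Mina, Priya, Lior, Hugo, Ravi}. Below Jomo: {Sam, Mina, Priya}.
Intersection: {Mina, Priya} — 2.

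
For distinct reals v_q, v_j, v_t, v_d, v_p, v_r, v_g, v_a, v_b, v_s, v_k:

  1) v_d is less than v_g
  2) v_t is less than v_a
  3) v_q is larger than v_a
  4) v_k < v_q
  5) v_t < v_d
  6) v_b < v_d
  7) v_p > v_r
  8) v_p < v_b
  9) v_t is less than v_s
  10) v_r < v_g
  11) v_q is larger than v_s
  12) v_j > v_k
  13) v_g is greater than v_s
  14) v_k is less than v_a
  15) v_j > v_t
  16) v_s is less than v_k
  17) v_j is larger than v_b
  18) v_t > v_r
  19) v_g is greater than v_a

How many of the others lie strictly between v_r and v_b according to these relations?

1

Chaining upward from v_r reaches: v_t, v_s, v_p, v_k, v_j, v_d, v_a, v_g, v_q.
Chaining downward from v_b reaches: v_p.
Strictly between v_r and v_b are those in both lists: v_p — 1 element.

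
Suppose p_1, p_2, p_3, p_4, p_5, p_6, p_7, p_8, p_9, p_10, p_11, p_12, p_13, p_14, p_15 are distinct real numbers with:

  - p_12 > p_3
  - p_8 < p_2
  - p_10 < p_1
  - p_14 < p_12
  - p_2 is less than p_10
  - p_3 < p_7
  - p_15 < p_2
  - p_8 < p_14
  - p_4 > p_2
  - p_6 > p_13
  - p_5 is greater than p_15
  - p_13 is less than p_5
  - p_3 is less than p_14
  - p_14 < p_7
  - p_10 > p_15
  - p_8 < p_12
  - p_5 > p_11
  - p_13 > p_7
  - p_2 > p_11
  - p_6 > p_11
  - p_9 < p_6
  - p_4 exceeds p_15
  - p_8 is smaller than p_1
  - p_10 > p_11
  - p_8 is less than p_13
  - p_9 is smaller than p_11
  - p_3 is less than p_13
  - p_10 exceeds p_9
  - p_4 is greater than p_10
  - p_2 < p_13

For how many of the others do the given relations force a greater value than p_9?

From p_9 the given relations immediately reach p_11, p_10, p_6.
From those, p_2, p_4, p_1, p_5 — 7 in total.
From those, p_13 — 8 in total.
No other element is forced above p_9 by the given relations, so the count is 8.

8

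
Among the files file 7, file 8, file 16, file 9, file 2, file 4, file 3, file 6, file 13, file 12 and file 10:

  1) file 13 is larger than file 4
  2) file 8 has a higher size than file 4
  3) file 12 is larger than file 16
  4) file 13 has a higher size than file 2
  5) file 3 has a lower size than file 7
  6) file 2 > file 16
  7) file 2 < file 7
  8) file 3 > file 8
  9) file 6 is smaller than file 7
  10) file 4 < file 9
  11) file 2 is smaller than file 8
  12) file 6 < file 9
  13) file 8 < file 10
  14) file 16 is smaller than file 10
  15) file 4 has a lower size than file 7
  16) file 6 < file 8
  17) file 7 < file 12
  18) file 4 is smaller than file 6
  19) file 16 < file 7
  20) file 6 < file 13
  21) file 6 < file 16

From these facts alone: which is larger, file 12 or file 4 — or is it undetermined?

file 12

file 4 < file 6 and file 6 < file 16 give file 4 < file 16.
With file 16 < file 2: file 4 < file 6 < file 16 < file 2.
Then file 2 < file 8 extends the chain to file 8.
Then file 8 < file 3 extends the chain to file 3.
With file 3 < file 7: file 4 < file 6 < file 16 < file 2 < file 8 < file 3 < file 7.
Then file 7 < file 12 extends the chain to file 12.
So file 12 is larger.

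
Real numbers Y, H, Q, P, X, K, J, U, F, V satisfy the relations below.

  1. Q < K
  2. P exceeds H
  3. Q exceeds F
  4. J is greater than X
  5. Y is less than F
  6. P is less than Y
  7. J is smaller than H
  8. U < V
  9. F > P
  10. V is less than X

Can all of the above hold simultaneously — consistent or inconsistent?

The single ordering U < V < X < J < H < P < Y < F < Q < K satisfies every listed relation, so no contradiction arises.

consistent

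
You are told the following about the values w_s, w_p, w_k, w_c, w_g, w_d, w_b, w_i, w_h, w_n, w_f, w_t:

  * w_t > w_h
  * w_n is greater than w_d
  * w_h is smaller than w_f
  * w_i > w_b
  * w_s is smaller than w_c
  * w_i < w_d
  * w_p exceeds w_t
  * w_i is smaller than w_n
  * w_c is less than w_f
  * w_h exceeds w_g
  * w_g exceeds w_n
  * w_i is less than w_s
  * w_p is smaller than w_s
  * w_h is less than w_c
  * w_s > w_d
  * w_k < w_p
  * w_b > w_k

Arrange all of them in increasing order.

w_k < w_b < w_i < w_d < w_n < w_g < w_h < w_t < w_p < w_s < w_c < w_f

Each adjacent pair is fixed by a given relation: w_k < w_b; w_b < w_i; w_i < w_d; w_d < w_n; w_n < w_g; w_g < w_h; w_h < w_t; w_t < w_p; w_p < w_s; w_s < w_c; w_c < w_f. Chaining them end to end gives the full order.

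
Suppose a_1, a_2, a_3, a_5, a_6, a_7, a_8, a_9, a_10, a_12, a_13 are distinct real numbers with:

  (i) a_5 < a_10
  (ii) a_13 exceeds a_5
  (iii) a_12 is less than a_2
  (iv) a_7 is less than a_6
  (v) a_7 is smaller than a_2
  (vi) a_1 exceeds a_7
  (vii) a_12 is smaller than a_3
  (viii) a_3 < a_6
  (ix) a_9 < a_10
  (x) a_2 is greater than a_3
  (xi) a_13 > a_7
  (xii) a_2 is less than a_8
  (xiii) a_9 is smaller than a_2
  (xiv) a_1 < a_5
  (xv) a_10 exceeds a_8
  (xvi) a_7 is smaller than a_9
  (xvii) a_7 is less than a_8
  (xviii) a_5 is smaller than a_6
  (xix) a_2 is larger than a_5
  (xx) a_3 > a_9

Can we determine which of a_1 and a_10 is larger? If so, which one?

a_10

Link the given pairs in sequence: a_1 < a_5; a_5 < a_2; a_2 < a_8; a_8 < a_10.
Together: a_1 < a_5 < a_2 < a_8 < a_10.
So a_10 is larger.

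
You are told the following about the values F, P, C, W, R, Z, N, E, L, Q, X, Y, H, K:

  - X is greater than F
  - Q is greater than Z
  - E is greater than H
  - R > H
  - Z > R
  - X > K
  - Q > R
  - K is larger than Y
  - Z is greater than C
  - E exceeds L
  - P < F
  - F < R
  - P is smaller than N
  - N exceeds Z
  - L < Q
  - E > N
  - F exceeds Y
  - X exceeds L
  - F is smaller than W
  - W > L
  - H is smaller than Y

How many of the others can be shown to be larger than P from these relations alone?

8

The elements the relations force above P are F, R, W, Z, N, Q, X, E — no chain reaches any other.
That is 8.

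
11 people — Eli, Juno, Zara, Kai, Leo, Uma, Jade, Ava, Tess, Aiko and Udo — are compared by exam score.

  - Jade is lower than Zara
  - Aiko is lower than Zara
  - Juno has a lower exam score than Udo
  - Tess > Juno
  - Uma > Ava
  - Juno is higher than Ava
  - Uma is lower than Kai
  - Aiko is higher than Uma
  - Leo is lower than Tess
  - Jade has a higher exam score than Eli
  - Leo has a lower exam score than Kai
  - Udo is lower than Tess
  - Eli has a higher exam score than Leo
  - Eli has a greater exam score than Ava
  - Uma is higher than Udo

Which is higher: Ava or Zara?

Zara

Following the relations from Ava: Ava < Juno < Udo < Uma < Aiko < Zara.
So Ava < Zara; Zara is the higher of the two.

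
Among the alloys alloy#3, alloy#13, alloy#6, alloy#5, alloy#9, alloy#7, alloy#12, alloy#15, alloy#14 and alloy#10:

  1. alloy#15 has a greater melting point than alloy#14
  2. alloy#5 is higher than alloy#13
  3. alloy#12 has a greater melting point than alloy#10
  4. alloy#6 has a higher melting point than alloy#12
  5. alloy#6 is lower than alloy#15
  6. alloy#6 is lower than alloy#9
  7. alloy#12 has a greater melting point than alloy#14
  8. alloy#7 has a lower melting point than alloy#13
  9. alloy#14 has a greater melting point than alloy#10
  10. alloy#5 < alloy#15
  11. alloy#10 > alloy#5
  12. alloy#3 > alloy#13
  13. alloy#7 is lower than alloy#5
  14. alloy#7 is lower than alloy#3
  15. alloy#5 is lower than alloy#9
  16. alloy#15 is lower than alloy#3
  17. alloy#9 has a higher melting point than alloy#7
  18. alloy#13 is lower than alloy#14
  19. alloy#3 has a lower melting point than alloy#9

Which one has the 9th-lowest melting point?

alloy#3

The consecutive relations fix a unique order: alloy#7 < alloy#13 < alloy#5 < alloy#10 < alloy#14 < alloy#12 < alloy#6 < alloy#15 < alloy#3 < alloy#9.
The 9th smallest is alloy#3.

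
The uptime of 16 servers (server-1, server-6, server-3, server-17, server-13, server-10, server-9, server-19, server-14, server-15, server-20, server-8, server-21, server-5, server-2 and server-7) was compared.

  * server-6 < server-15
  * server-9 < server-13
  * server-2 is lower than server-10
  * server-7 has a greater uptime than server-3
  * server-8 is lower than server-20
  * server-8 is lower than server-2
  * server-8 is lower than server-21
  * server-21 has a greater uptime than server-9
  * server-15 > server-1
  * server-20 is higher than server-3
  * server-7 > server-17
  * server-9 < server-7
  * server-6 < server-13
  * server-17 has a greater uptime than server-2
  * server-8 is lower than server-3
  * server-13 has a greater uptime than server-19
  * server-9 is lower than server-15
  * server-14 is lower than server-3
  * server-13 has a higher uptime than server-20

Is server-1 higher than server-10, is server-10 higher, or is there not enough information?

undetermined

Following every chain through server-1: above server-1 we get server-15.
server-10 is not reached, and no chain runs the other way from server-10 to server-1.
So the given relations leave the order of server-1 and server-10 undetermined.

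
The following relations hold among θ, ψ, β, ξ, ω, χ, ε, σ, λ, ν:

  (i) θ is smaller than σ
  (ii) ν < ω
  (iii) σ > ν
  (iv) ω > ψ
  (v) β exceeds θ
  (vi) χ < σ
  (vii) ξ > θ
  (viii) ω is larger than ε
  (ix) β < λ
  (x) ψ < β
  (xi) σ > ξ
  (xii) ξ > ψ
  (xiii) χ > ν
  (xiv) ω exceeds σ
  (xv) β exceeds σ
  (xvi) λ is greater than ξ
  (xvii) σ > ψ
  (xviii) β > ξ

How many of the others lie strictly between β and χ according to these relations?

Chaining upward from χ reaches: σ, ω, λ.
Chaining downward from β reaches: ν, ψ, θ, ξ, σ.
Strictly between χ and β are those in both lists: σ — 1 element.

1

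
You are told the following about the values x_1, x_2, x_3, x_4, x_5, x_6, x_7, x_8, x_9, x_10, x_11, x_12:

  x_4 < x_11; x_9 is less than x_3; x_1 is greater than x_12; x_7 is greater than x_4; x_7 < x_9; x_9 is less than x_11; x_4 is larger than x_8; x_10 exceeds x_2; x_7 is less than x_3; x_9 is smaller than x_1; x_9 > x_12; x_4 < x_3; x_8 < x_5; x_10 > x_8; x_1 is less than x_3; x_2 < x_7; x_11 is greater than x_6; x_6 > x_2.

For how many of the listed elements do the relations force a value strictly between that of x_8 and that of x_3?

The relations place x_8 below x_3. An element lies strictly between them when it is forced above x_8 and also forced below x_3.
Above x_8: {x_4, x_7, x_9, x_5, x_1, x_10, x_11}. Below x_3: {x_2, x_4, x_12, x_7, x_9, x_1}.
Intersection: {x_4, x_7, x_9, x_1} — 4.

4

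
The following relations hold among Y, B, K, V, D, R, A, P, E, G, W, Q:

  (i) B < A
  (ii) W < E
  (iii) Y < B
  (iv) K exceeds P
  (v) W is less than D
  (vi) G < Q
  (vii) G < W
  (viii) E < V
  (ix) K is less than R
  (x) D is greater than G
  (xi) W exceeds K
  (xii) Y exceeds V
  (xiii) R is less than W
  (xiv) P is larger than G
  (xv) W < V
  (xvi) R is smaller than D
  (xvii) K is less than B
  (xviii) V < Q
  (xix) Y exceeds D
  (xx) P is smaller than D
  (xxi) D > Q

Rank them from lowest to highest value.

G < P < K < R < W < E < V < Q < D < Y < B < A

Each adjacent pair is fixed by a given relation: G < P; P < K; K < R; R < W; W < E; E < V; V < Q; Q < D; D < Y; Y < B; B < A. Chaining them end to end gives the full order.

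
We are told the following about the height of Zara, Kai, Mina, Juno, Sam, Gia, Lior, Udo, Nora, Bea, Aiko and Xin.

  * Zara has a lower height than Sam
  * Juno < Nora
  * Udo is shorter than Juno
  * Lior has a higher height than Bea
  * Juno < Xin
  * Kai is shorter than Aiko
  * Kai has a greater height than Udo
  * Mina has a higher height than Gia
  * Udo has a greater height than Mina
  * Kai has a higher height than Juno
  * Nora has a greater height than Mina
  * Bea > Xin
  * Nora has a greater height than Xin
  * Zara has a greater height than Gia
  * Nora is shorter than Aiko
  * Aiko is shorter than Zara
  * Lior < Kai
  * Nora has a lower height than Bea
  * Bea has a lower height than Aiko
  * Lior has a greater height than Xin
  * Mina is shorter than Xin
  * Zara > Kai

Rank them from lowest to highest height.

Gia < Mina < Udo < Juno < Xin < Nora < Bea < Lior < Kai < Aiko < Zara < Sam

Nothing is placed below Gia, so it is least; from there Gia < Mina; Mina < Udo; Udo < Juno; Juno < Xin; Xin < Nora; Nora < Bea; Bea < Lior; Lior < Kai; Kai < Aiko; Aiko < Zara; Zara < Sam, each given directly.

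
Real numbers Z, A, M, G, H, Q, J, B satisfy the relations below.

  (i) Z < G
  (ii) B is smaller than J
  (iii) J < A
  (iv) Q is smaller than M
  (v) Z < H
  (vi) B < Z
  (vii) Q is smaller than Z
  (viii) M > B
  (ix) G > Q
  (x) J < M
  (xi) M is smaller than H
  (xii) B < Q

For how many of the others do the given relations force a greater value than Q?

The elements the relations force above Q are Z, M, G, H — no chain reaches any other.
That is 4.

4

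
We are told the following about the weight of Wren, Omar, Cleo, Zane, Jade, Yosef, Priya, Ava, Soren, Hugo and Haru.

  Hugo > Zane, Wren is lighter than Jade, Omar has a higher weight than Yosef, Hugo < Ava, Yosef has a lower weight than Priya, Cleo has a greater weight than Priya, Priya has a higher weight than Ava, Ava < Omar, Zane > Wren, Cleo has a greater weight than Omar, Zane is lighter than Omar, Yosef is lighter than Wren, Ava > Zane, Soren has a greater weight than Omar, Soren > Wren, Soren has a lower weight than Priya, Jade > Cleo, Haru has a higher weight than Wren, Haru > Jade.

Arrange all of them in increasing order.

Yosef < Wren < Zane < Hugo < Ava < Omar < Soren < Priya < Cleo < Jade < Haru

The consecutive links are each given: Yosef < Wren; Wren < Zane; Zane < Hugo; Hugo < Ava; Ava < Omar; Omar < Soren; Soren < Priya; Priya < Cleo; Cleo < Jade; Jade < Haru.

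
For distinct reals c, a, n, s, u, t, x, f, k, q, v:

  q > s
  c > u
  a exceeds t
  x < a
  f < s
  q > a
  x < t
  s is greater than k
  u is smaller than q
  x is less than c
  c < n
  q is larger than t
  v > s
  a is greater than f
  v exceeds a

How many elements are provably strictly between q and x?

Chaining upward from x reaches: t, c, a, n, v.
Chaining downward from q reaches: f, t, u, k, s, a.
Strictly between x and q are those in both lists: t, a — 2 elements.

2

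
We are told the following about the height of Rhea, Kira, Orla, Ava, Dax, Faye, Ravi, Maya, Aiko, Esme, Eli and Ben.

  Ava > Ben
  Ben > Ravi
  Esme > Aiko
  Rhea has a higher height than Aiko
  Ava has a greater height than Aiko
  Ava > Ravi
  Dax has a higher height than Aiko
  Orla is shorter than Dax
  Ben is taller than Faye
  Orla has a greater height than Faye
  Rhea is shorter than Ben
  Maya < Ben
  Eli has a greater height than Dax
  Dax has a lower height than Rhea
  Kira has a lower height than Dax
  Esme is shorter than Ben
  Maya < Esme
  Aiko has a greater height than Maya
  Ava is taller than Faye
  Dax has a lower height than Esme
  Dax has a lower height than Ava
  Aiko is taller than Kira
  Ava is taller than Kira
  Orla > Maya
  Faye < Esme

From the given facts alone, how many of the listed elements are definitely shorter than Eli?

6

From Eli the given relations immediately reach Dax.
From those, Kira, Orla, Aiko — 4 in total.
From those, Maya, Faye — 6 in total.
No other element is forced below Eli by the given relations, so the count is 6.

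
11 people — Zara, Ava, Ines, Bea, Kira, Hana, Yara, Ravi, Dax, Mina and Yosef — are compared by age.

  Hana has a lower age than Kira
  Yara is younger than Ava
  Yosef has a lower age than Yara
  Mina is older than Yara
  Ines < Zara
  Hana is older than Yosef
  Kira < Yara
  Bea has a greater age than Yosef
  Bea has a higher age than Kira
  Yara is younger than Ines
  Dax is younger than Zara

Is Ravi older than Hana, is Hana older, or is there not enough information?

undetermined

Following every chain through Hana: above Hana we get Kira, Yara, Ines, Ava, Bea, Mina, Zara; below Hana we get Yosef.
Ravi is not reached, and no chain runs the other way from Ravi to Hana.
So the given relations leave the order of Hana and Ravi undetermined.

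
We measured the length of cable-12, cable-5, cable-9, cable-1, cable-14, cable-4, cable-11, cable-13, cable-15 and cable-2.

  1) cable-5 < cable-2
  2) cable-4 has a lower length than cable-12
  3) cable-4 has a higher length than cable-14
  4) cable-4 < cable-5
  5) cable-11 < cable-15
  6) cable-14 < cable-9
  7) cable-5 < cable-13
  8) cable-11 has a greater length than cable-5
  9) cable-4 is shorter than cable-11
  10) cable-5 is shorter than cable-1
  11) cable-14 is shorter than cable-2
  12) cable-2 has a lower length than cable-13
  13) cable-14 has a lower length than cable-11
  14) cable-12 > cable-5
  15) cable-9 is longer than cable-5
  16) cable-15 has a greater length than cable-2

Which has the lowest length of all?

Chaining upward from cable-14: directly above it, cable-4, cable-11, cable-2, cable-9; then cable-5, cable-15, cable-12, cable-13; then cable-1.
That covers every other element, and nothing is given below cable-14, so cable-14 is the lowest length.

cable-14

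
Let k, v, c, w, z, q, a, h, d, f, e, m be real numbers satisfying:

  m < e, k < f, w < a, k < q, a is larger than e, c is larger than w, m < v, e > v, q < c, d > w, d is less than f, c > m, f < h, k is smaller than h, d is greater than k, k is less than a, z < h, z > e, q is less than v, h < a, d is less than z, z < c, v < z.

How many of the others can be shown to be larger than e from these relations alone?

4

From e the given relations immediately reach z, a.
From those, c, h — 4 in total.
No other element is forced above e by the given relations, so the count is 4.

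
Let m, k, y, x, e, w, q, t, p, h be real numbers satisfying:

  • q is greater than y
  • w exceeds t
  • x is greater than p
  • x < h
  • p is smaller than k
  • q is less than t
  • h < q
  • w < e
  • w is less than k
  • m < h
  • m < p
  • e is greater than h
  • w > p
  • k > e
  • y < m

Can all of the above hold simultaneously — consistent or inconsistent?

Every relation is compatible with y < m < p < x < h < q < t < w < e < k; the set is consistent.

consistent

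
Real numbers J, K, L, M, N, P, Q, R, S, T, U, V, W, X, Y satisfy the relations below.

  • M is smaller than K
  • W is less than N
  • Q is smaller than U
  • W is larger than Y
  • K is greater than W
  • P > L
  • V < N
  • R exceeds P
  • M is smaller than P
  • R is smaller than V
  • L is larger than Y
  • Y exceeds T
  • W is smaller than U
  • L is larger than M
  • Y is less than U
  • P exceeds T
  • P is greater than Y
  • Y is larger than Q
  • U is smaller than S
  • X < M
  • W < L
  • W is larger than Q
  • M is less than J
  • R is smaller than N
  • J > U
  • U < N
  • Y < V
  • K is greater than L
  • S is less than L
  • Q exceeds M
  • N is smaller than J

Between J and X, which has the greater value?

J

The relevant relations are X < M; M < Q; Q < Y; Y < W; W < U; U < S; S < L; L < P; P < R; R < V; V < N; N < J.
Chaining these gives X < M < Q < Y < W < U < S < L < P < R < V < N < J.
So X < J; J is the larger of the two.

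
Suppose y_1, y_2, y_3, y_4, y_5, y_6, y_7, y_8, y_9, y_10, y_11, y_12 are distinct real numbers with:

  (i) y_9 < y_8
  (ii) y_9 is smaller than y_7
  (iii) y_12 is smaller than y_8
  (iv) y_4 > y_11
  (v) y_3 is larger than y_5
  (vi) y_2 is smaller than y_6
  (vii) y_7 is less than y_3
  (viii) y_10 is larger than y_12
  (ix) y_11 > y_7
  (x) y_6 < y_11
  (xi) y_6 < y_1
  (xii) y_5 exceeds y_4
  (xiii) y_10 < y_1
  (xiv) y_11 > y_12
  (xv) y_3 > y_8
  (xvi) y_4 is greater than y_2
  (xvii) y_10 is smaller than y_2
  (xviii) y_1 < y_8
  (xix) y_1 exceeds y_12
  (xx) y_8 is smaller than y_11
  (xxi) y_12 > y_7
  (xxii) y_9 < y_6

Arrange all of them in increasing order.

y_9 < y_7 < y_12 < y_10 < y_2 < y_6 < y_1 < y_8 < y_11 < y_4 < y_5 < y_3

The consecutive links are each given: y_9 < y_7; y_7 < y_12; y_12 < y_10; y_10 < y_2; y_2 < y_6; y_6 < y_1; y_1 < y_8; y_8 < y_11; y_11 < y_4; y_4 < y_5; y_5 < y_3.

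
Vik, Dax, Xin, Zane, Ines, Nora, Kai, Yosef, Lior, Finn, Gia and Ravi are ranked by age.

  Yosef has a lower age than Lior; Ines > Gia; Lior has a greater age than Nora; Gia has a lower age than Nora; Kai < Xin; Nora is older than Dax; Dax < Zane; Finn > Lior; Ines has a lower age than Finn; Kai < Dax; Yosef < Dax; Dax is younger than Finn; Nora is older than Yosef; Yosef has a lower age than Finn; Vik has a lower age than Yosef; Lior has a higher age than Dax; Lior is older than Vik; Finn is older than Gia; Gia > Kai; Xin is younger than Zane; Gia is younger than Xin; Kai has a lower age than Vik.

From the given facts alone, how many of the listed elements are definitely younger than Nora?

5

Directly below Nora: Gia, Yosef, Dax.
One step further: Kai, Vik (5 so far).
Nothing else is reachable below Nora; 5 in all.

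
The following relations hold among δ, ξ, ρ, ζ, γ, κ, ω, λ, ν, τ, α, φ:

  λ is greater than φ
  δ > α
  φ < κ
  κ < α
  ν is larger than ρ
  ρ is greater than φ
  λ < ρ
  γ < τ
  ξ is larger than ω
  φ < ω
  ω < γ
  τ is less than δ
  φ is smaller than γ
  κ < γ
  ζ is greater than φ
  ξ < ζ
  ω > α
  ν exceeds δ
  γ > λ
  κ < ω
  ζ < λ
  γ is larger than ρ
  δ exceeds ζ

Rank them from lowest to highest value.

φ < κ < α < ω < ξ < ζ < λ < ρ < γ < τ < δ < ν

The consecutive links are each given: φ < κ; κ < α; α < ω; ω < ξ; ξ < ζ; ζ < λ; λ < ρ; ρ < γ; γ < τ; τ < δ; δ < ν.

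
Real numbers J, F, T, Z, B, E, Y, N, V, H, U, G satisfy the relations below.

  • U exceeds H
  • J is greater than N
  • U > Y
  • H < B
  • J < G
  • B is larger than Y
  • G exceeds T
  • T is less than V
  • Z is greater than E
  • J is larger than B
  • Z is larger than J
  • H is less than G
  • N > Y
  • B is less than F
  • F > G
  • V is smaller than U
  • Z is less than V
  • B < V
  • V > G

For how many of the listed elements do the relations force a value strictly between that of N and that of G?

1

Chaining upward from N reaches: J, Z, V, U, F.
Chaining downward from G reaches: H, Y, B, T, J.
Strictly between N and G are those in both lists: J — 1 element.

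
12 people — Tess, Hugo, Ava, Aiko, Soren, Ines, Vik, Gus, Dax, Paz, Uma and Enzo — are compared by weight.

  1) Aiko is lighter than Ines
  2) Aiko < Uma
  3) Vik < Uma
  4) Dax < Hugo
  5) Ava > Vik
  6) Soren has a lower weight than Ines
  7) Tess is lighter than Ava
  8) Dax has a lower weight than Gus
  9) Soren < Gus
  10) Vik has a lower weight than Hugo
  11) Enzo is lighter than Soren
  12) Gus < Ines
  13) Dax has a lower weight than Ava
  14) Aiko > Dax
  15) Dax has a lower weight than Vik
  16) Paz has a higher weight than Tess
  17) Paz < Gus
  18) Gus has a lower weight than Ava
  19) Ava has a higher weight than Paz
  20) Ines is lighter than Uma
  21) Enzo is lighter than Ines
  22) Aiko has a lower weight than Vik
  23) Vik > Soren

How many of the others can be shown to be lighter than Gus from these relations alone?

Directly below Gus: Dax, Paz, Soren.
One step further: Tess, Enzo (5 so far).
Nothing else is reachable below Gus; 5 in all.

5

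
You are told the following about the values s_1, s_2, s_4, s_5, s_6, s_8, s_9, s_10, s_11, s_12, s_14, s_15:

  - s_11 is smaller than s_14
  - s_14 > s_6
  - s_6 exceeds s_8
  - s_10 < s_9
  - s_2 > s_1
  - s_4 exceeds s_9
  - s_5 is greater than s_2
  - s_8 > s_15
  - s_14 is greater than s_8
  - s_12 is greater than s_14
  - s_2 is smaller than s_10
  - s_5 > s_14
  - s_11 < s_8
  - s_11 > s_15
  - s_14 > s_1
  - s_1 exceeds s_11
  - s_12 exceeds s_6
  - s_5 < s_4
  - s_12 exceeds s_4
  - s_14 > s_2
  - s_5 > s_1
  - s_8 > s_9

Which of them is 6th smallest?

Piecing the relations together gives one ordering: s_15 < s_11 < s_1 < s_2 < s_10 < s_9 < s_8 < s_6 < s_14 < s_5 < s_4 < s_12.
The 6th smallest is s_9.

s_9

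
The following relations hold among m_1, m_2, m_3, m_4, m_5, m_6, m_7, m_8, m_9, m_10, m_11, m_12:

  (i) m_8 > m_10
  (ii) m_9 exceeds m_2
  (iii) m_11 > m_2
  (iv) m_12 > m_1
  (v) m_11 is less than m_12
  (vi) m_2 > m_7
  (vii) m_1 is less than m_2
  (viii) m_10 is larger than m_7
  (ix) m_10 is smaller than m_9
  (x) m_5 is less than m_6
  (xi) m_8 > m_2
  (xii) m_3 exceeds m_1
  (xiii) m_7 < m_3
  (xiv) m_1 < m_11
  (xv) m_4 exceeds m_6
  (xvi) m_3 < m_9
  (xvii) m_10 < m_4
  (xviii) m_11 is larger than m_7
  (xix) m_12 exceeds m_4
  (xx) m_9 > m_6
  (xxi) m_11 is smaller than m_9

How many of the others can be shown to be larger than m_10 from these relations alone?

4

The elements the relations force above m_10 are m_4, m_8, m_9, m_12 — no chain reaches any other.
That is 4.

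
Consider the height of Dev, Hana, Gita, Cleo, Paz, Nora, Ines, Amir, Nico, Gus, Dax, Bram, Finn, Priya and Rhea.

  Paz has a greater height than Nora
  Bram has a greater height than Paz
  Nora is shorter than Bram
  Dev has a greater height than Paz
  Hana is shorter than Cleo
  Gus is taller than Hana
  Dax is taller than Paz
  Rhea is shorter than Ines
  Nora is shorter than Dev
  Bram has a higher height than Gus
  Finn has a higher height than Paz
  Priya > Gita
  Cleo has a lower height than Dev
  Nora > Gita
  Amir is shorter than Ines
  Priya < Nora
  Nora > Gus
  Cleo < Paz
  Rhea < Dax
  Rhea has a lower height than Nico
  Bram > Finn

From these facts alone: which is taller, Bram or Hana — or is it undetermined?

Hana < Gus and Gus < Nora give Hana < Nora.
With Nora < Paz: Hana < Gus < Nora < Paz.
With Paz < Finn: Hana < Gus < Nora < Paz < Finn.
Then Finn < Bram extends the chain to Bram.
So Bram is taller.

Bram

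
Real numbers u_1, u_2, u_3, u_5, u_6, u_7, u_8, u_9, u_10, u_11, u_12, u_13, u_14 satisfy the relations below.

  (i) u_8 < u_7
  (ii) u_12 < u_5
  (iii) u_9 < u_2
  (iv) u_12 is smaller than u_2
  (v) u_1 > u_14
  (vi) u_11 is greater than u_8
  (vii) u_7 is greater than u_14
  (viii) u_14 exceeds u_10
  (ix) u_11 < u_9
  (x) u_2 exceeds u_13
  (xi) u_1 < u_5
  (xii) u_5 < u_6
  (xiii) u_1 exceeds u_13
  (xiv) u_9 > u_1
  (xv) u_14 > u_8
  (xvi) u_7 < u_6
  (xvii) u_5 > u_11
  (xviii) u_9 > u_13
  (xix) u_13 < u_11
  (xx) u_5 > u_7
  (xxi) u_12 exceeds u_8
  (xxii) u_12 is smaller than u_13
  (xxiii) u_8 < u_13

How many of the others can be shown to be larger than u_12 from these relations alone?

7

Directly above u_12: u_13, u_5, u_2.
One step further: u_11, u_1, u_9, u_6 (7 so far).
Nothing else is reachable above u_12; 7 in all.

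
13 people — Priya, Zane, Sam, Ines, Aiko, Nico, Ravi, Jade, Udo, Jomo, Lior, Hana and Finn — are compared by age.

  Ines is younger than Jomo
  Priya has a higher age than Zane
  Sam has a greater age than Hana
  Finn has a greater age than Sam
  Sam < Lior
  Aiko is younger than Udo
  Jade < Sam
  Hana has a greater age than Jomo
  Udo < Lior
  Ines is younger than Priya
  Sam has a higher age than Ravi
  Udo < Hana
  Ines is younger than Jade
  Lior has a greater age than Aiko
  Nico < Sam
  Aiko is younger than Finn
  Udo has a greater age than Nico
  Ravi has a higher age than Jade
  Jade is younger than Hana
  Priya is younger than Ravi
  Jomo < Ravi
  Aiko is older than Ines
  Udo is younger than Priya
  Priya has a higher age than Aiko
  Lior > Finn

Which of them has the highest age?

Lior

Chaining downward from Lior: directly below it, Aiko, Udo, Sam, Finn; then Nico, Ines, Jade, Ravi, Hana; then Jomo, Priya; then Zane.
That covers every other element, and nothing is given above Lior, so Lior is the highest age.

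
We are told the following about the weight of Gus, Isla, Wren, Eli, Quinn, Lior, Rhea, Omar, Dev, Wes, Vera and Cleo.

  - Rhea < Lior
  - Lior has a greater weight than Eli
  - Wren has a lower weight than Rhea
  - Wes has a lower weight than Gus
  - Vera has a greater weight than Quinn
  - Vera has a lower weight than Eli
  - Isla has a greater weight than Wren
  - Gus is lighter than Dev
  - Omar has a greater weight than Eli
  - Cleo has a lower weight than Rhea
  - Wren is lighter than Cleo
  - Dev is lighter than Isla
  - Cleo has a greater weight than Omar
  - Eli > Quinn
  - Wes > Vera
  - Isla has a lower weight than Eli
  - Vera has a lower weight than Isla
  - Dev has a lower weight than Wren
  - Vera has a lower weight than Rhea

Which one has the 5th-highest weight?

The consecutive relations fix a unique order: Quinn < Vera < Wes < Gus < Dev < Wren < Isla < Eli < Omar < Cleo < Rhea < Lior.
Counting 5 from the largest end gives Eli.

Eli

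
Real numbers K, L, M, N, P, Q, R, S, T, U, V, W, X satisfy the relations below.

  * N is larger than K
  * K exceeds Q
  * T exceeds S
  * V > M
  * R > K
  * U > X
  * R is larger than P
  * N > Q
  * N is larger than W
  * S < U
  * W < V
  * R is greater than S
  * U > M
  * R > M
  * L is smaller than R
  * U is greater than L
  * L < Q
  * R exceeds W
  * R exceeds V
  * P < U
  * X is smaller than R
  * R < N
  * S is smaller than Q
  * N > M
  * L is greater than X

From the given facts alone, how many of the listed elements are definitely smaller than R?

9

Directly below R: P, X, L, S, M, W, K, V.
One step further: Q (9 so far).
No other element is forced below R by the given relations, so the count is 9.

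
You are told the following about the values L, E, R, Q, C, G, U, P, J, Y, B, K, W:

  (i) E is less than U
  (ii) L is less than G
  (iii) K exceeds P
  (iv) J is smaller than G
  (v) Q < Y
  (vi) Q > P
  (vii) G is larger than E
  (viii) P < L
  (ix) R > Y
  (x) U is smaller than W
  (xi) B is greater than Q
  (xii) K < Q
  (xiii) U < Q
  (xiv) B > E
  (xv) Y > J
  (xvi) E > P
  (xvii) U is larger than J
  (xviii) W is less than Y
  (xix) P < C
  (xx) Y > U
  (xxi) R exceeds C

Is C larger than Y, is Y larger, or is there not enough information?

undetermined

Following every chain through C: above C we get R; below C we get P.
Y is not reached, and no chain runs the other way from Y to C.
So the given relations leave the order of C and Y undetermined.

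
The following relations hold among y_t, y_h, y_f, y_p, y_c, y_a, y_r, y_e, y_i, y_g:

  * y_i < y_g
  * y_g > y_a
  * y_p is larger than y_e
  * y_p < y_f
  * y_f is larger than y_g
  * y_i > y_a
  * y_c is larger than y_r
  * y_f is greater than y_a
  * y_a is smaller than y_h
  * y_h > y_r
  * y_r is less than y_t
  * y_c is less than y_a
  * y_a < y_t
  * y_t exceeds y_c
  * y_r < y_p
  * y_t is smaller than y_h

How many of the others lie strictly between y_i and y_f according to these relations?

1

Chaining upward from y_i reaches: y_g.
Chaining downward from y_f reaches: y_r, y_c, y_a, y_e, y_p, y_g.
Strictly between y_i and y_f are those in both lists: y_g — 1 element.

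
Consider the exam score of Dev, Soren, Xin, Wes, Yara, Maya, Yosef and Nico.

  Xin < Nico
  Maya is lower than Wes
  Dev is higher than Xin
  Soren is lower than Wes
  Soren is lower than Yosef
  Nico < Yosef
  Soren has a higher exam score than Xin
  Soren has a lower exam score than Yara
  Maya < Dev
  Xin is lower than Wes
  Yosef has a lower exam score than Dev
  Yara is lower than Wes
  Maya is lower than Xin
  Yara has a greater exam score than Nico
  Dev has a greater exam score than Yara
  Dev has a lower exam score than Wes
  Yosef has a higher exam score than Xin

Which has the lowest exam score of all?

Maya

Xin is not least since Maya < Xin; Nico is not least since Xin < Nico; Soren is not least since Xin < Soren; Yara is not least since Nico < Yara; Yosef is not least since Xin < Yosef; Dev is not least since Yara < Dev; Wes is not least since Maya < Wes.
Only Maya has nothing below it, so Maya is the lowest exam score.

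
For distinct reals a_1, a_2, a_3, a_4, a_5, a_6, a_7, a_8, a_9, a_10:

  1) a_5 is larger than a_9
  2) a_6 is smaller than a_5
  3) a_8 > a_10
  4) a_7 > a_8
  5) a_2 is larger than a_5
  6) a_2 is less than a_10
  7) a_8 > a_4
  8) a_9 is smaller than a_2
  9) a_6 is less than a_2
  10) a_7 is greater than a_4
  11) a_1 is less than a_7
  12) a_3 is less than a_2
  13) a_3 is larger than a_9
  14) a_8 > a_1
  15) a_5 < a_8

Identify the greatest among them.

a_4 is not greatest since a_4 < a_7; a_6 is not greatest since a_6 < a_2; a_9 is not greatest since a_9 < a_5; a_3 is not greatest since a_3 < a_2; a_5 is not greatest since a_5 < a_2; a_1 is not greatest since a_1 < a_8; a_2 is not greatest since a_2 < a_10; a_10 is not greatest since a_10 < a_8; a_8 is not greatest since a_8 < a_7.
Only a_7 has nothing above it, so a_7 is the greatest.

a_7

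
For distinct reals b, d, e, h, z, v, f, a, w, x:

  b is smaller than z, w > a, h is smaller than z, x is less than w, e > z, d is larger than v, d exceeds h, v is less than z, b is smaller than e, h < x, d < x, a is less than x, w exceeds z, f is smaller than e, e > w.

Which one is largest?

e

v is not greatest since v < z; h is not greatest since h < d; d is not greatest since d < x; f is not greatest since f < e; b is not greatest since b < e; a is not greatest since a < w; x is not greatest since x < w; z is not greatest since z < e; w is not greatest since w < e.
Only e has nothing above it, so e is the largest.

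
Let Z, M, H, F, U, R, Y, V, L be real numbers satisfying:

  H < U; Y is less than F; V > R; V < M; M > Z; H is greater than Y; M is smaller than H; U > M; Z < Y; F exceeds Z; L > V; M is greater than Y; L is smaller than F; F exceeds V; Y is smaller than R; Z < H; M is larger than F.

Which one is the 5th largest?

L

The consecutive relations fix a unique order: Z < Y < R < V < L < F < M < H < U.
The 5th largest is L.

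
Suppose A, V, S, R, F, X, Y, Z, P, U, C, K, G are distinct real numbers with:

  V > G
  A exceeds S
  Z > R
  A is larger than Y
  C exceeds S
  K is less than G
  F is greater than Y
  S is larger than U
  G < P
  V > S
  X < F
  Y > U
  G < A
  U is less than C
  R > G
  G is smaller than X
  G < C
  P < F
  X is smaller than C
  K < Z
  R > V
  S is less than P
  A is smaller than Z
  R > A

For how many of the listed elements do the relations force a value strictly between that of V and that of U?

1

Chaining upward from U reaches: Y, S, A, P, R, F, Z, C.
Chaining downward from V reaches: K, G, S.
Strictly between U and V are those in both lists: S — 1 element.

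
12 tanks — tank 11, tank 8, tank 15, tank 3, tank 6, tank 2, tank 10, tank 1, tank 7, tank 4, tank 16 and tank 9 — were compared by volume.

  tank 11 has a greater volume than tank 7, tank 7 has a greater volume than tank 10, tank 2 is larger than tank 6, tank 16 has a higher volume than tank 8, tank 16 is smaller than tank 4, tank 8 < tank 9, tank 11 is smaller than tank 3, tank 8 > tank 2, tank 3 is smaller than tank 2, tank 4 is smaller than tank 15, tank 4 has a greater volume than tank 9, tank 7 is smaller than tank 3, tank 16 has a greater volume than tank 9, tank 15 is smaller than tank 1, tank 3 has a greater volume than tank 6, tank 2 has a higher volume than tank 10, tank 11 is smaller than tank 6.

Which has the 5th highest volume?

Chaining the given pairs: tank 10 < tank 7 < tank 11 < tank 6 < tank 3 < tank 2 < tank 8 < tank 9 < tank 16 < tank 4 < tank 15 < tank 1.
The 5th largest is tank 9.

tank 9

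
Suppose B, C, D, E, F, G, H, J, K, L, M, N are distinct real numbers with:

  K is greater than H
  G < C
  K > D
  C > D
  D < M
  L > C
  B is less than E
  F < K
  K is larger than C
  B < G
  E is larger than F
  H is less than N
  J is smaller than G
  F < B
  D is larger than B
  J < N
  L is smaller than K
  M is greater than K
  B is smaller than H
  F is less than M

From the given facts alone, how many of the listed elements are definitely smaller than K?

From K the given relations immediately reach F, D, H, C, L.
From those, B, G — 7 in total.
From those, J — 8 in total.
No other element is forced below K by the given relations, so the count is 8.

8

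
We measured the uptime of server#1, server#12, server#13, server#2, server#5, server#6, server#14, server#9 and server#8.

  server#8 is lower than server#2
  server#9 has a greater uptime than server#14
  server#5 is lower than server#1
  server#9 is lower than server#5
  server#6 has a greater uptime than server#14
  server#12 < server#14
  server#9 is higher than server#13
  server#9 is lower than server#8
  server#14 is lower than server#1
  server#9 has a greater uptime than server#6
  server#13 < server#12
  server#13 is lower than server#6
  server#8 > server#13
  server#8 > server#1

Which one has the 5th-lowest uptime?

Piecing the relations together gives one ordering: server#13 < server#12 < server#14 < server#6 < server#9 < server#5 < server#1 < server#8 < server#2.
The 5th smallest is server#9.

server#9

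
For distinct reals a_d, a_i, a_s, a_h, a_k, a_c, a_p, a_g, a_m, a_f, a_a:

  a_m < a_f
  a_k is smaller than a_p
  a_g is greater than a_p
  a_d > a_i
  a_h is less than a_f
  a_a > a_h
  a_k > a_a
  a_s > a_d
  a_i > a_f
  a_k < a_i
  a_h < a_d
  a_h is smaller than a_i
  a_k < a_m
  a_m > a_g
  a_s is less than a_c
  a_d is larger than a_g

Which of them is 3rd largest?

Piecing the relations together gives one ordering: a_h < a_a < a_k < a_p < a_g < a_m < a_f < a_i < a_d < a_s < a_c.
The 3rd largest is a_d.

a_d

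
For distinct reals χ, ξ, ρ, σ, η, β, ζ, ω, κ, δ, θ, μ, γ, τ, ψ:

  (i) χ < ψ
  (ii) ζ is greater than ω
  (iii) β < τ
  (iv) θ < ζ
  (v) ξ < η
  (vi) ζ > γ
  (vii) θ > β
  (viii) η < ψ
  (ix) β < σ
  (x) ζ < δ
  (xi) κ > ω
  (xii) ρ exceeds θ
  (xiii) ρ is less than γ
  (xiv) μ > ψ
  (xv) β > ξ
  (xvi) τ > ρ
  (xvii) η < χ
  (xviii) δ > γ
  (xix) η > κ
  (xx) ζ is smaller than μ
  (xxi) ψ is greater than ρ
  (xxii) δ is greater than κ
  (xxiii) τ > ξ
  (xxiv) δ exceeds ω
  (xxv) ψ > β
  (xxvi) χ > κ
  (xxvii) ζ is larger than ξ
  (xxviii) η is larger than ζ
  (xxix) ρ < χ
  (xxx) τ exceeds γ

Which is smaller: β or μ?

β

Link the given pairs in sequence: β < θ; θ < ρ; ρ < γ; γ < ζ; ζ < η; η < χ; χ < ψ; ψ < μ.
Chaining these gives β < θ < ρ < γ < ζ < η < χ < ψ < μ.
So β < μ; β is the smaller of the two.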